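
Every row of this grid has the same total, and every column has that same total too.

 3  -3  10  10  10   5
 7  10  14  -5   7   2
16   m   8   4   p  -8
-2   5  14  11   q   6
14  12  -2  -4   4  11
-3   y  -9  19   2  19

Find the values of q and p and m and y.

q = 1, p = 11, m = 4, y = 7

Rows 1 and 2 both sum to 35, so that's the common total.
The known cells in row 6 total 28, leaving 35 − 28 = 7 for the blank.
The known cells in column 2 total 31, leaving 35 − 31 = 4 for the blank.
The known cells in row 3 total 24, leaving 35 − 24 = 11 for the blank.
The known cells in row 4 total 34, leaving 35 − 34 = 1 for the blank.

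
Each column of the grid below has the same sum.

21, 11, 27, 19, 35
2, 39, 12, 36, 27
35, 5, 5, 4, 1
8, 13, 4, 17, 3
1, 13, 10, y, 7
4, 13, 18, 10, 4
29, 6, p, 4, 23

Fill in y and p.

y = 10, p = 24

The complete columns each total 100.
Column 4 is missing 100 − 90 = 10 (since 19 + 36 + 4 + 17 + 10 + 4 = 90).
Column 3 is missing 100 − 76 = 24 (since 27 + 12 + 5 + 4 + 10 + 18 = 76).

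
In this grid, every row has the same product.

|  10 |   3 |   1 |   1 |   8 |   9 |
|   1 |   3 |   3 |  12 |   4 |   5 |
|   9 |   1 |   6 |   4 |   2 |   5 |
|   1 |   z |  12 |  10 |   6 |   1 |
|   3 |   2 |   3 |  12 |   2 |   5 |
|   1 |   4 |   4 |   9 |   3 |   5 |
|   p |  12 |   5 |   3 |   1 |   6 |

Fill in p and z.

Rows 1 and 6 each multiply to 2160, so every row has product 2160.
Row 7: 12×5×3×1×6 = 1080, so the missing entry is 2160 ÷ 1080 = 2.
Row 4: 1×12×10×6×1 = 720, so the missing entry is 2160 ÷ 720 = 3.

p = 2, z = 3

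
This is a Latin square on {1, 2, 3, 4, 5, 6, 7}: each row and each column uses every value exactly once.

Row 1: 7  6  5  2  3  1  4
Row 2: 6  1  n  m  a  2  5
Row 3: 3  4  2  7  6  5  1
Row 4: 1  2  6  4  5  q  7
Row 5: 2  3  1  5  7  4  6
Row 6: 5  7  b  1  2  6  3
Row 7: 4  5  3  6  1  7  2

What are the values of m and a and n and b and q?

m = 3, a = 4, n = 7, b = 4, q = 3

For row 2, column 5: column 5 already has {1, 2, 3, 5, 6, 7}; that leaves 4.
For row 2, column 4: column 4 already has {1, 2, 4, 5, 6, 7}; that leaves 3.
At (row 2, col 3): row 2 already has {1, 2, 3, 4, 5, 6}, so the value is 7.
At (row 4, col 6): row 4 already has {1, 2, 4, 5, 6, 7}, so the value is 3.
Cell (6,3): row 6 already has {1, 2, 3, 5, 6, 7} → 4.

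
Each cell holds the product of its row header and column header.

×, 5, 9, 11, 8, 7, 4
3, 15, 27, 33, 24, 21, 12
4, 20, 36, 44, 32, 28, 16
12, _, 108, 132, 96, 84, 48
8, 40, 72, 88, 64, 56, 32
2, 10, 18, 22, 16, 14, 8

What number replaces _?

60

12 × 5 = 60.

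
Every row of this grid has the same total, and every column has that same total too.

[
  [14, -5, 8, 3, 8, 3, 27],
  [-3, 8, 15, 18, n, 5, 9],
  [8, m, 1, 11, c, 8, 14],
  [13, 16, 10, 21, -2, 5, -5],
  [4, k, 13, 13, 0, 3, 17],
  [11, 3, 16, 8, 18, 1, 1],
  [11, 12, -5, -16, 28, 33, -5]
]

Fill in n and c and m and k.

n = 6, c = 0, m = 16, k = 8

Rows 1 and 4 both sum to 58, so that's the common total.
The known cells in row 5 total 50, leaving 58 − 50 = 8 for the blank.
The known cells in column 2 total 42, leaving 58 − 42 = 16 for the blank.
The known cells in row 3 total 58, leaving 58 − 58 = 0 for the blank.
The known cells in row 2 total 52, leaving 58 − 52 = 6 for the blank.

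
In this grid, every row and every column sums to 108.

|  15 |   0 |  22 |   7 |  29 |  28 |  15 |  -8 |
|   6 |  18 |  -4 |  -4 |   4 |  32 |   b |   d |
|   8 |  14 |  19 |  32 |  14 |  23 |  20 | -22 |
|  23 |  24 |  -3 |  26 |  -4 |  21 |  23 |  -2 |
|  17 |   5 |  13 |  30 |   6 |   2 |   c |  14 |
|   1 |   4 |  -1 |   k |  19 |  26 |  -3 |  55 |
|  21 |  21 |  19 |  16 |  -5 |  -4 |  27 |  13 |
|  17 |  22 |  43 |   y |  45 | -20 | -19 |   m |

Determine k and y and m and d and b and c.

k = 7, y = -6, m = 26, d = 32, b = 24, c = 21

Row 5: 17 + 5 + 13 + 30 + 6 + 2 + 14 = 87, so its missing entry is 108 − 87 = 21.
Row 6: 1 + 4 − 1 + 19 + 26 − 3 + 55 = 101, so its missing entry is 108 − 101 = 7.
Column 4: 7 − 4 + 32 + 26 + 30 + 7 + 16 = 114, so its missing entry is 108 − 114 = -6.
Row 8: 17 + 22 + 43 − 6 + 45 − 20 − 19 = 82, so its missing entry is 108 − 82 = 26.
Column 8: -8 − 22 − 2 + 14 + 55 + 13 + 26 = 76, so its missing entry is 108 − 76 = 32.
Row 2: 6 + 18 − 4 − 4 + 4 + 32 + 32 = 84, so its missing entry is 108 − 84 = 24.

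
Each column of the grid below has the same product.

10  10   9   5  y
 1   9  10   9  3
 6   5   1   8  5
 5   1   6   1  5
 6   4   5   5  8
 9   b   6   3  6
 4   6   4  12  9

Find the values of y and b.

Columns 1 and 3 each multiply to 64800, so every column has product 64800.
Column 5: 3×5×5×8×6×9 = 32400, so the missing entry is 64800 ÷ 32400 = 2.
Column 2: 10×9×5×1×4×6 = 10800, so the missing entry is 64800 ÷ 10800 = 6.

y = 2, b = 6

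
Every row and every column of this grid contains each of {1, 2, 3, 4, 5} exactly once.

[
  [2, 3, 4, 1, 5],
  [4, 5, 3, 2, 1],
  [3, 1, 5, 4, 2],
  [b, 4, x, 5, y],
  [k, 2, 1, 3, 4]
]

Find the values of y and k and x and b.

y = 3, k = 5, x = 2, b = 1

For row 4, column 3: column 3 already has {1, 3, 4, 5}; that leaves 2.
At (row 5, col 1): row 5 already has {1, 2, 3, 4}, so the value is 5.
Cell (4,5): column 5 already has {1, 2, 4, 5} → 3.
Cell (4,1): row 4 already has {2, 3, 4, 5} → 1.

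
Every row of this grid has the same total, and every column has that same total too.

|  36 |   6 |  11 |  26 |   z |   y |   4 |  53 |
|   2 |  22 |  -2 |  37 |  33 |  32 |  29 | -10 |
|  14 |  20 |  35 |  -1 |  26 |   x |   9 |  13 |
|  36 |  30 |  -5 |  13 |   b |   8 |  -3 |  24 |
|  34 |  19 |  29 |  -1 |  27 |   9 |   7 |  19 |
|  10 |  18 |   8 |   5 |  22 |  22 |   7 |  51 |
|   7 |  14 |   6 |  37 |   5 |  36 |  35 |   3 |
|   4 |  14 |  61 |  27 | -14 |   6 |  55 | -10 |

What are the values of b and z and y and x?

b = 40, z = 4, y = 3, x = 27

Rows 2 and 5 both sum to 143, so that's the common total.
Row 3: 14 + 20 + 35 − 1 + 26 + 9 + 13 = 116, so its missing entry is 143 − 116 = 27.
Row 4: 36 + 30 − 5 + 13 + 8 − 3 + 24 = 103, so its missing entry is 143 − 103 = 40.
Column 5: 33 + 26 + 40 + 27 + 22 + 5 − 14 = 139, so its missing entry is 143 − 139 = 4.
Row 1: 36 + 6 + 11 + 26 + 4 + 4 + 53 = 140, so its missing entry is 143 − 140 = 3.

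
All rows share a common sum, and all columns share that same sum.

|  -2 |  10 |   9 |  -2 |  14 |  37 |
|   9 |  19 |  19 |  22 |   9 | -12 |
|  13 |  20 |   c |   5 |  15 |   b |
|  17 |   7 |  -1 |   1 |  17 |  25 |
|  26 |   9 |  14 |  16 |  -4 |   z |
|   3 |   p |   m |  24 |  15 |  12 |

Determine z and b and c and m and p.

z = 5, b = -1, c = 14, m = 11, p = 1

Rows 1 and 2 both sum to 66, so that's the common total.
Column 2 has 10 + 19 + 20 + 7 + 9 = 65; the blank must be 66 − 65 = 1.
Row 5 has 26 + 9 + 14 + 16 − 4 = 61; the blank must be 66 − 61 = 5.
Column 6 has 37 − 12 + 25 + 5 + 12 = 67; the blank must be 66 − 67 = -1.
Row 3 has 13 + 20 + 5 + 15 − 1 = 52; the blank must be 66 − 52 = 14.
Row 6 has 3 + 1 + 24 + 15 + 12 = 55; the blank must be 66 − 55 = 11.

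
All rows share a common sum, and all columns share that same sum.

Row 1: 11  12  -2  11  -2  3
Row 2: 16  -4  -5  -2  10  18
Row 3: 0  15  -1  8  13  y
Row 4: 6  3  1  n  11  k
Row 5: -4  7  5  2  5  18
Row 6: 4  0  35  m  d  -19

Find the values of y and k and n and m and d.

y = -2, k = 15, n = -3, m = 17, d = -4

Rows 1 and 2 both sum to 33, so that's the common total.
The known cells in column 5 total 37, leaving 33 − 37 = -4 for the blank.
The known cells in row 6 total 16, leaving 33 − 16 = 17 for the blank.
The known cells in column 4 total 36, leaving 33 − 36 = -3 for the blank.
The known cells in row 3 total 35, leaving 33 − 35 = -2 for the blank.
The known cells in row 4 total 18, leaving 33 − 18 = 15 for the blank.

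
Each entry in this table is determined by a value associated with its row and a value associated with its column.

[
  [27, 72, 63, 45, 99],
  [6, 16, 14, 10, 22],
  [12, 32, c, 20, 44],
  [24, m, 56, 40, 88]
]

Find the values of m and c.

Each row is a constant multiple of every other row — this is a multiplication table with the headers hidden.
Row 4 is 40/45 = 8/9 times row 1, so its entry in column 2 is 72 × 8/9 = 64.
Row 3 is 20/45 = 4/9 times row 1, so its entry in column 3 is 63 × 4/9 = 28.

m = 64, c = 28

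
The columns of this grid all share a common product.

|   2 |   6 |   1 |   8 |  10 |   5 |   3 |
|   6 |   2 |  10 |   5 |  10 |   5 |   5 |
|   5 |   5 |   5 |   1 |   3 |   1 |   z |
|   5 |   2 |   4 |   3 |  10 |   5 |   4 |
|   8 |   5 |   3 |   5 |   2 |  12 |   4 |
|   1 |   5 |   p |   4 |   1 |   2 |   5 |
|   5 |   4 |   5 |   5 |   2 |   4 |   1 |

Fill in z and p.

Columns 4 and 5 each multiply to 12000, so every column has product 12000.
Column 7: 3×5×4×4×5×1 = 1200, so the missing entry is 12000 ÷ 1200 = 10.
Column 3: 1×10×5×4×3×5 = 3000, so the missing entry is 12000 ÷ 3000 = 4.

z = 10, p = 4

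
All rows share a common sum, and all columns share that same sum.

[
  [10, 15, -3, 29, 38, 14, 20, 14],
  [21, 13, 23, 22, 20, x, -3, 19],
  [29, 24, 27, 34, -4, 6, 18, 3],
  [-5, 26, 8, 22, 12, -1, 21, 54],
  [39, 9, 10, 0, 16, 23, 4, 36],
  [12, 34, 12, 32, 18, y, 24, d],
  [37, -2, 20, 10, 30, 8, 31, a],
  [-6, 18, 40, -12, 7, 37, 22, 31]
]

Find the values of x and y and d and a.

Rows 1 and 3 both sum to 137, so that's the common total.
Row 7: 37 − 2 + 20 + 10 + 30 + 8 + 31 = 134, so its missing entry is 137 − 134 = 3.
Column 8: 14 + 19 + 3 + 54 + 36 + 3 + 31 = 160, so its missing entry is 137 − 160 = -23.
Row 6: 12 + 34 + 12 + 32 + 18 + 24 − 23 = 109, so its missing entry is 137 − 109 = 28.
Row 2: 21 + 13 + 23 + 22 + 20 − 3 + 19 = 115, so its missing entry is 137 − 115 = 22.

x = 22, y = 28, d = -23, a = 3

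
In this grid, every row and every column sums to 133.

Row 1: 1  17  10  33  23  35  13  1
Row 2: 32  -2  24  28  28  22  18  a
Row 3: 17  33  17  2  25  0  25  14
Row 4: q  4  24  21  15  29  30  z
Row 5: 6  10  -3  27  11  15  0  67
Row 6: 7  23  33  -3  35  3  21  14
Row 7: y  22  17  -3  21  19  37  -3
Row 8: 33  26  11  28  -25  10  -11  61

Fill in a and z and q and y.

Row 2: 32 − 2 + 24 + 28 + 28 + 22 + 18 = 150, so its missing entry is 133 − 150 = -17.
Column 8: 1 − 17 + 14 + 67 + 14 − 3 + 61 = 137, so its missing entry is 133 − 137 = -4.
Row 7: 22 + 17 − 3 + 21 + 19 + 37 − 3 = 110, so its missing entry is 133 − 110 = 23.
Row 4: 4 + 24 + 21 + 15 + 29 + 30 − 4 = 119, so its missing entry is 133 − 119 = 14.

a = -17, z = -4, q = 14, y = 23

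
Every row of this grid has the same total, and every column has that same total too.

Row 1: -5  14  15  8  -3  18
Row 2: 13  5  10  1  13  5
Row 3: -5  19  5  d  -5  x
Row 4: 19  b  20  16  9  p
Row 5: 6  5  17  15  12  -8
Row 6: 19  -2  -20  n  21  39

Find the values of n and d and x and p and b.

n = -10, d = 17, x = 16, p = -23, b = 6

Rows 1 and 2 both sum to 47, so that's the common total.
Column 2: 14 + 5 + 19 + 5 − 2 = 41, so its missing entry is 47 − 41 = 6.
Row 6: 19 − 2 − 20 + 21 + 39 = 57, so its missing entry is 47 − 57 = -10.
Column 4: 8 + 1 + 16 + 15 − 10 = 30, so its missing entry is 47 − 30 = 17.
Row 3: -5 + 19 + 5 + 17 − 5 = 31, so its missing entry is 47 − 31 = 16.
Row 4: 19 + 6 + 20 + 16 + 9 = 70, so its missing entry is 47 − 70 = -23.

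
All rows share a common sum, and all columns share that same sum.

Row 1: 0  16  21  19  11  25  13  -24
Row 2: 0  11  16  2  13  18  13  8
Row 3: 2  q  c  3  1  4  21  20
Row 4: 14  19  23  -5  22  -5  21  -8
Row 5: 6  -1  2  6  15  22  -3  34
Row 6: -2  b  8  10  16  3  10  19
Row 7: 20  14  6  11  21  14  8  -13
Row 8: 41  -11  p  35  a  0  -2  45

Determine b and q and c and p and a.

Rows 1 and 2 both sum to 81, so that's the common total.
Column 5: 11 + 13 + 1 + 22 + 15 + 16 + 21 = 99, so its missing entry is 81 − 99 = -18.
Row 6: -2 + 8 + 10 + 16 + 3 + 10 + 19 = 64, so its missing entry is 81 − 64 = 17.
Column 2: 16 + 11 + 19 − 1 + 17 + 14 − 11 = 65, so its missing entry is 81 − 65 = 16.
Row 8: 41 − 11 + 35 − 18 + 0 − 2 + 45 = 90, so its missing entry is 81 − 90 = -9.
Row 3: 2 + 16 + 3 + 1 + 4 + 21 + 20 = 67, so its missing entry is 81 − 67 = 14.

b = 17, q = 16, c = 14, p = -9, a = -18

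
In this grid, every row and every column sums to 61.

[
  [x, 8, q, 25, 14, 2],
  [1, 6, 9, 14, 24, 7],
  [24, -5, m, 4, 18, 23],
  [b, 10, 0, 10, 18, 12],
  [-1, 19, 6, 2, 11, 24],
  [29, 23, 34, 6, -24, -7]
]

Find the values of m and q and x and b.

Row 4 has 10 + 0 + 10 + 18 + 12 = 50; the blank must be 61 − 50 = 11.
Column 1 has 1 + 24 + 11 − 1 + 29 = 64; the blank must be 61 − 64 = -3.
Row 1 has -3 + 8 + 25 + 14 + 2 = 46; the blank must be 61 − 46 = 15.
Row 3 has 24 − 5 + 4 + 18 + 23 = 64; the blank must be 61 − 64 = -3.

m = -3, q = 15, x = -3, b = 11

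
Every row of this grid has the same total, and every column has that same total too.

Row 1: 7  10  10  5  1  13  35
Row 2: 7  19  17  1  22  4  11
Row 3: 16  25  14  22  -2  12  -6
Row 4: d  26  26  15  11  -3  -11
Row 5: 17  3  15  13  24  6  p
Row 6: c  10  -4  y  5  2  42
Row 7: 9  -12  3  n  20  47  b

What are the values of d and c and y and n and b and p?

d = 17, c = 8, y = 18, n = 7, b = 7, p = 3

Rows 1 and 2 both sum to 81, so that's the common total.
The known cells in row 5 total 78, leaving 81 − 78 = 3 for the blank.
The known cells in column 7 total 74, leaving 81 − 74 = 7 for the blank.
The known cells in row 4 total 64, leaving 81 − 64 = 17 for the blank.
The known cells in column 1 total 73, leaving 81 − 73 = 8 for the blank.
The known cells in row 6 total 63, leaving 81 − 63 = 18 for the blank.
The known cells in row 7 total 74, leaving 81 − 74 = 7 for the blank.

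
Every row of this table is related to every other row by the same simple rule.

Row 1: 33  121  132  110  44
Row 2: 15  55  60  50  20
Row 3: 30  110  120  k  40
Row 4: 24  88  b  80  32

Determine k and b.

Each row is a constant multiple of every other row — this is a multiplication table with the headers hidden.
Row 3 is 40/44 = 10/11 times row 1, so its entry in column 4 is 110 × 10/11 = 100.
Row 4 is 32/44 = 8/11 times row 1, so its entry in column 3 is 132 × 8/11 = 96.

k = 100, b = 96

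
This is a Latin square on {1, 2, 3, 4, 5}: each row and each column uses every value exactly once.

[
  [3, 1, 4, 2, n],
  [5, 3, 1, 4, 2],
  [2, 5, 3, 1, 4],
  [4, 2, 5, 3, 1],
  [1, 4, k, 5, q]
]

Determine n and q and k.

For row 1, column 5: row 1 already has {1, 2, 3, 4}; that leaves 5.
Cell (5,5): column 5 already has {1, 2, 4, 5} → 3.
Cell (5,3): row 5 already has {1, 3, 4, 5} → 2.

n = 5, q = 3, k = 2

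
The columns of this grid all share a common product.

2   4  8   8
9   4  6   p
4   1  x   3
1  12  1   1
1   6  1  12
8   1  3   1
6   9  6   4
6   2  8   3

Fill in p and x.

p = 6, x = 3

Columns 1 and 2 each multiply to 20736, so every column has product 20736.
Column 4: 8×3×1×12×1×4×3 = 3456, so the missing entry is 20736 ÷ 3456 = 6.
Column 3: 8×6×1×1×3×6×8 = 6912, so the missing entry is 20736 ÷ 6912 = 3.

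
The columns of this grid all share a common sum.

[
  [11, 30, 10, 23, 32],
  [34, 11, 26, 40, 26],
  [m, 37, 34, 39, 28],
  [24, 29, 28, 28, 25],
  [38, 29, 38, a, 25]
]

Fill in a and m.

The complete columns each total 136.
Column 4 is missing 136 − 130 = 6 (since 23 + 40 + 39 + 28 = 130).
Column 1 is missing 136 − 107 = 29 (since 11 + 34 + 24 + 38 = 107).

a = 6, m = 29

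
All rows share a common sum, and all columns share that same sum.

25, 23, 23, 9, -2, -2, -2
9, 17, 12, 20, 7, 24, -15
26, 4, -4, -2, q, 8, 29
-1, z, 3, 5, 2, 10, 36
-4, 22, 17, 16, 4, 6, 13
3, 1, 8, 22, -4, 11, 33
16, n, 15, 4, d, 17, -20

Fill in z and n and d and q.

Rows 1 and 2 both sum to 74, so that's the common total.
Row 4: -1 + 3 + 5 + 2 + 10 + 36 = 55, so its missing entry is 74 − 55 = 19.
Column 2: 23 + 17 + 4 + 19 + 22 + 1 = 86, so its missing entry is 74 − 86 = -12.
Row 3: 26 + 4 − 4 − 2 + 8 + 29 = 61, so its missing entry is 74 − 61 = 13.
Row 7: 16 − 12 + 15 + 4 + 17 − 20 = 20, so its missing entry is 74 − 20 = 54.

z = 19, n = -12, d = 54, q = 13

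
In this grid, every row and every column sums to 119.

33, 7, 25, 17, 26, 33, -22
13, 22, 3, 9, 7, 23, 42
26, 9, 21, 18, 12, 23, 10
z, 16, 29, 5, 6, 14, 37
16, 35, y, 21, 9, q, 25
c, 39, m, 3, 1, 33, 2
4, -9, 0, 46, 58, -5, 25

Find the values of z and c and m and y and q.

Row 4: 16 + 29 + 5 + 6 + 14 + 37 = 107, so its missing entry is 119 − 107 = 12.
Column 6: 33 + 23 + 23 + 14 + 33 − 5 = 121, so its missing entry is 119 − 121 = -2.
Row 5: 16 + 35 + 21 + 9 − 2 + 25 = 104, so its missing entry is 119 − 104 = 15.
Column 1: 33 + 13 + 26 + 12 + 16 + 4 = 104, so its missing entry is 119 − 104 = 15.
Row 6: 15 + 39 + 3 + 1 + 33 + 2 = 93, so its missing entry is 119 − 93 = 26.

z = 12, c = 15, m = 26, y = 15, q = -2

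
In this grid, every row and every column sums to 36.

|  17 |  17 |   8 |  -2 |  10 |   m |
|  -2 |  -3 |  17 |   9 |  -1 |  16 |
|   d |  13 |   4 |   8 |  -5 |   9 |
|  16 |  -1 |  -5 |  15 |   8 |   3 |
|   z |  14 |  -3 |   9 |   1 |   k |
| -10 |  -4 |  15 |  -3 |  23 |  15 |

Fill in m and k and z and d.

m = -14, k = 7, z = 8, d = 7

Row 3 has 13 + 4 + 8 − 5 + 9 = 29; the blank must be 36 − 29 = 7.
Column 1 has 17 − 2 + 7 + 16 − 10 = 28; the blank must be 36 − 28 = 8.
Row 5 has 8 + 14 − 3 + 9 + 1 = 29; the blank must be 36 − 29 = 7.
Row 1 has 17 + 17 + 8 − 2 + 10 = 50; the blank must be 36 − 50 = -14.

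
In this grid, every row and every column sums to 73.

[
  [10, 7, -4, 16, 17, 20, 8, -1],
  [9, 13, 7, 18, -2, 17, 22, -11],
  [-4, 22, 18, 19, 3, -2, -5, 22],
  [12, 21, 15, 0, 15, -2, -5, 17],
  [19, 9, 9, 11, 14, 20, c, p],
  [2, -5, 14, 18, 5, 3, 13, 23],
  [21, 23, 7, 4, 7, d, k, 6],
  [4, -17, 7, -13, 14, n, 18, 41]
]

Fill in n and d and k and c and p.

Row 8 has 4 − 17 + 7 − 13 + 14 + 18 + 41 = 54; the blank must be 73 − 54 = 19.
Column 6 has 20 + 17 − 2 − 2 + 20 + 3 + 19 = 75; the blank must be 73 − 75 = -2.
Row 7 has 21 + 23 + 7 + 4 + 7 − 2 + 6 = 66; the blank must be 73 − 66 = 7.
Column 7 has 8 + 22 − 5 − 5 + 13 + 7 + 18 = 58; the blank must be 73 − 58 = 15.
Row 5 has 19 + 9 + 9 + 11 + 14 + 20 + 15 = 97; the blank must be 73 − 97 = -24.

n = 19, d = -2, k = 7, c = 15, p = -24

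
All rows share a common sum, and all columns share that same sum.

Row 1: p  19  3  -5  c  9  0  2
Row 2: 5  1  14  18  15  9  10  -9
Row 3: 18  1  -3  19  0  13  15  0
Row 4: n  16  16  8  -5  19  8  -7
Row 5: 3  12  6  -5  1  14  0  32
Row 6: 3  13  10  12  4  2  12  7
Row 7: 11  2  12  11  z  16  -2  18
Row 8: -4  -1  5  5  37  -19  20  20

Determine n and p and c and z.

Rows 2 and 3 both sum to 63, so that's the common total.
Row 7: 11 + 2 + 12 + 11 + 16 − 2 + 18 = 68, so its missing entry is 63 − 68 = -5.
Column 5: 15 + 0 − 5 + 1 + 4 − 5 + 37 = 47, so its missing entry is 63 − 47 = 16.
Row 1: 19 + 3 − 5 + 16 + 9 + 0 + 2 = 44, so its missing entry is 63 − 44 = 19.
Row 4: 16 + 16 + 8 − 5 + 19 + 8 − 7 = 55, so its missing entry is 63 − 55 = 8.

n = 8, p = 19, c = 16, z = -5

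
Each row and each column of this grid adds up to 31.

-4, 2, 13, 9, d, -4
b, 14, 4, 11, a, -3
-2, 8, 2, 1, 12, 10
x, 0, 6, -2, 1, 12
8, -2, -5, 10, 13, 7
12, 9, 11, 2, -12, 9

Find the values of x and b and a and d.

Row 1 has -4 + 2 + 13 + 9 − 4 = 16; the blank must be 31 − 16 = 15.
Column 5 has 15 + 12 + 1 + 13 − 12 = 29; the blank must be 31 − 29 = 2.
Row 2 has 14 + 4 + 11 + 2 − 3 = 28; the blank must be 31 − 28 = 3.
Row 4 has 0 + 6 − 2 + 1 + 12 = 17; the blank must be 31 − 17 = 14.

x = 14, b = 3, a = 2, d = 15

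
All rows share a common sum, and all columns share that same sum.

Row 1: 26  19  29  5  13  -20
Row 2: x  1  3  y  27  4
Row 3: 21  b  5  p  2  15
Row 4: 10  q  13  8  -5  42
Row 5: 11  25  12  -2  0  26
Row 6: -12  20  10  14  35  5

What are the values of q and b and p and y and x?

q = 4, b = 3, p = 26, y = 21, x = 16

Rows 1 and 5 both sum to 72, so that's the common total.
Row 4 has 10 + 13 + 8 − 5 + 42 = 68; the blank must be 72 − 68 = 4.
Column 2 has 19 + 1 + 4 + 25 + 20 = 69; the blank must be 72 − 69 = 3.
Row 3 has 21 + 3 + 5 + 2 + 15 = 46; the blank must be 72 − 46 = 26.
Column 1 has 26 + 21 + 10 + 11 − 12 = 56; the blank must be 72 − 56 = 16.
Row 2 has 16 + 1 + 3 + 27 + 4 = 51; the blank must be 72 − 51 = 21.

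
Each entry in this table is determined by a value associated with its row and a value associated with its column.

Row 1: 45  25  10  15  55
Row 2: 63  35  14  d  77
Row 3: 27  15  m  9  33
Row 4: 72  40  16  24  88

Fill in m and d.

Each row is a constant multiple of every other row — this is a multiplication table with the headers hidden.
Row 3 is 33/55 = 3/5 times row 1, so its entry in column 3 is 10 × 3/5 = 6.
Row 2 is 77/55 = 7/5 times row 1, so its entry in column 4 is 15 × 7/5 = 21.

m = 6, d = 21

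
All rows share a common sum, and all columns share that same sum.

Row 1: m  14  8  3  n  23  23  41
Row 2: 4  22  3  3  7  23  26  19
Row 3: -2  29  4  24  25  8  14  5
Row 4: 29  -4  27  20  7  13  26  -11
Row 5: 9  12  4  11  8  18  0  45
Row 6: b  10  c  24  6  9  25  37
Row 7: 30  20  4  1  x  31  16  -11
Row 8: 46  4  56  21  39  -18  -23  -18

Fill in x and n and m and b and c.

Rows 2 and 3 both sum to 107, so that's the common total.
Row 7: 30 + 20 + 4 + 1 + 31 + 16 − 11 = 91, so its missing entry is 107 − 91 = 16.
Column 5: 7 + 25 + 7 + 8 + 6 + 16 + 39 = 108, so its missing entry is 107 − 108 = -1.
Row 1: 14 + 8 + 3 − 1 + 23 + 23 + 41 = 111, so its missing entry is 107 − 111 = -4.
Column 1: -4 + 4 − 2 + 29 + 9 + 30 + 46 = 112, so its missing entry is 107 − 112 = -5.
Row 6: -5 + 10 + 24 + 6 + 9 + 25 + 37 = 106, so its missing entry is 107 − 106 = 1.

x = 16, n = -1, m = -4, b = -5, c = 1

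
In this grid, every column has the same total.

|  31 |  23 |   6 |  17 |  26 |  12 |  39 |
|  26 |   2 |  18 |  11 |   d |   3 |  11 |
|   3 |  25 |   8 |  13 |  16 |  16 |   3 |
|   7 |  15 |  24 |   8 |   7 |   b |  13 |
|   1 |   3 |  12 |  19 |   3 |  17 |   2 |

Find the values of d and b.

d = 16, b = 20

Columns 1 and 4 both add up to 68, so every column sums to 68.
Column 5: 26 + 16 + 7 + 3 = 52, so the missing entry is 68 − 52 = 16.
Column 6: 12 + 3 + 16 + 17 = 48, so the missing entry is 68 − 48 = 20.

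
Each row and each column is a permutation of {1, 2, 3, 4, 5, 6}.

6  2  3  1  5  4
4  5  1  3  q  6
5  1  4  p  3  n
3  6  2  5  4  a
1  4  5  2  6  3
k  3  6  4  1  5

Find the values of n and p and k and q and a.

For row 2, column 5: row 2 already has {1, 3, 4, 5, 6}; that leaves 2.
Cell (3,4): column 4 already has {1, 2, 3, 4, 5} → 6.
Cell (6,1): row 6 already has {1, 3, 4, 5, 6} → 2.
At (row 3, col 6): row 3 already has {1, 3, 4, 5, 6}, so the value is 2.
Cell (4,6): row 4 already has {2, 3, 4, 5, 6} → 1.

n = 2, p = 6, k = 2, q = 2, a = 1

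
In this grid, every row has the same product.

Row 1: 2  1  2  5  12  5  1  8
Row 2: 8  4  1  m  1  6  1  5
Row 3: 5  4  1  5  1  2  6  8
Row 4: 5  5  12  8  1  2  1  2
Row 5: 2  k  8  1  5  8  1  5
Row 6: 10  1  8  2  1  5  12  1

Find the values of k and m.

Rows 1 and 3 each multiply to 9600, so every row has product 9600.
Row 5: 2×8×1×5×8×1×5 = 3200, so the missing entry is 9600 ÷ 3200 = 3.
Row 2: 8×4×1×1×6×1×5 = 960, so the missing entry is 9600 ÷ 960 = 10.

k = 3, m = 10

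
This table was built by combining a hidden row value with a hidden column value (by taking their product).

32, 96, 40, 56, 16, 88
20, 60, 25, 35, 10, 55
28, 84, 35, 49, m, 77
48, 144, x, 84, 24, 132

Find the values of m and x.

m = 14, x = 60

Each row is a constant multiple of every other row — this is a multiplication table with the headers hidden.
Row 3 is 28/32 = 7/8 times row 1, so its entry in column 5 is 16 × 7/8 = 14.
Row 4 is 48/32 = 3/2 times row 1, so its entry in column 3 is 40 × 3/2 = 60.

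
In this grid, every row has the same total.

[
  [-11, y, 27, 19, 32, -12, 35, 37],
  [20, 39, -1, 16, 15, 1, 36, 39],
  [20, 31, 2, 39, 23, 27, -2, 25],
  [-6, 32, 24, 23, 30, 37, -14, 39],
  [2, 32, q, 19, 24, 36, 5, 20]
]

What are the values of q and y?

Row 2 sums to 165 and so does row 4; that's the common total.
In row 5 the known cells total 138, leaving 165 − 138 = 27.
In row 1 the known cells total 127, leaving 165 − 127 = 38.

q = 27, y = 38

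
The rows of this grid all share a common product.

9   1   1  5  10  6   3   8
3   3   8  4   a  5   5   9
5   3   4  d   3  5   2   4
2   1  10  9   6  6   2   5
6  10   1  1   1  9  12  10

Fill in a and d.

a = 1, d = 9

Rows 1 and 4 each multiply to 64800, so every row has product 64800.
Row 2: 3×3×8×4×5×5×9 = 64800, so the missing entry is 64800 ÷ 64800 = 1.
Row 3: 5×3×4×3×5×2×4 = 7200, so the missing entry is 64800 ÷ 7200 = 9.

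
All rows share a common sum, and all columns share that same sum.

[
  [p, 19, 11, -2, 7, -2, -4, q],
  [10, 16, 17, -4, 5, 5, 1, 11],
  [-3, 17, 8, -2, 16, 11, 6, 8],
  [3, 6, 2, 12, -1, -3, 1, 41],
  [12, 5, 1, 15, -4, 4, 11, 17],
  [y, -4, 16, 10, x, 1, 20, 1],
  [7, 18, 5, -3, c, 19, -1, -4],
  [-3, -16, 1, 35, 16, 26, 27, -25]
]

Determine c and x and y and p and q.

Rows 2 and 3 both sum to 61, so that's the common total.
Column 8: 11 + 8 + 41 + 17 + 1 − 4 − 25 = 49, so its missing entry is 61 − 49 = 12.
Row 1: 19 + 11 − 2 + 7 − 2 − 4 + 12 = 41, so its missing entry is 61 − 41 = 20.
Row 7: 7 + 18 + 5 − 3 + 19 − 1 − 4 = 41, so its missing entry is 61 − 41 = 20.
Column 5: 7 + 5 + 16 − 1 − 4 + 20 + 16 = 59, so its missing entry is 61 − 59 = 2.
Row 6: -4 + 16 + 10 + 2 + 1 + 20 + 1 = 46, so its missing entry is 61 − 46 = 15.

c = 20, x = 2, y = 15, p = 20, q = 12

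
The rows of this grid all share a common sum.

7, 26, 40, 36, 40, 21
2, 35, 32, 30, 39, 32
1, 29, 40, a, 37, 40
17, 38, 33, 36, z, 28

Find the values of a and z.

a = 23, z = 18

Rows 1 and 2 both add up to 170, so every row sums to 170.
Row 3: 1 + 29 + 40 + 37 + 40 = 147, so the missing entry is 170 − 147 = 23.
Row 4: 17 + 38 + 33 + 36 + 28 = 152, so the missing entry is 170 − 152 = 18.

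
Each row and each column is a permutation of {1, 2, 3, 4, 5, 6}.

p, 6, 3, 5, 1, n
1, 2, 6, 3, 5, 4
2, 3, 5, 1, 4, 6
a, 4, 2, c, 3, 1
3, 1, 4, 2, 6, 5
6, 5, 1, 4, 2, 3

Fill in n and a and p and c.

n = 2, a = 5, p = 4, c = 6

For row 4, column 4: column 4 already has {1, 2, 3, 4, 5}; that leaves 6.
At (row 1, col 6): column 6 already has {1, 3, 4, 5, 6}, so the value is 2.
At (row 1, col 1): row 1 already has {1, 2, 3, 5, 6}, so the value is 4.
At (row 4, col 1): row 4 already has {1, 2, 3, 4, 6}, so the value is 5.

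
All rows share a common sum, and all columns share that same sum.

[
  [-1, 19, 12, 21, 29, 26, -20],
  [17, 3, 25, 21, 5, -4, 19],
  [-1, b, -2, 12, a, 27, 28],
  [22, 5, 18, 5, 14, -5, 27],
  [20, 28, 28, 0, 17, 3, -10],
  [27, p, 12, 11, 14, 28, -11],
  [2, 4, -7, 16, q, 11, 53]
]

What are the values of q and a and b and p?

q = 7, a = 0, b = 22, p = 5

Rows 1 and 2 both sum to 86, so that's the common total.
The known cells in row 6 total 81, leaving 86 − 81 = 5 for the blank.
The known cells in column 2 total 64, leaving 86 − 64 = 22 for the blank.
The known cells in row 3 total 86, leaving 86 − 86 = 0 for the blank.
The known cells in row 7 total 79, leaving 86 − 79 = 7 for the blank.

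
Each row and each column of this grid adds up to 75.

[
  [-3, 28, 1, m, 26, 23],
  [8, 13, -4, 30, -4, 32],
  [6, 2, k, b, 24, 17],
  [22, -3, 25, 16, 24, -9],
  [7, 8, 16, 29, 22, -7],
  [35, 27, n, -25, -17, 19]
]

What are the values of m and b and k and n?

Row 6: 35 + 27 − 25 − 17 + 19 = 39, so its missing entry is 75 − 39 = 36.
Row 1: -3 + 28 + 1 + 26 + 23 = 75, so its missing entry is 75 − 75 = 0.
Column 4: 0 + 30 + 16 + 29 − 25 = 50, so its missing entry is 75 − 50 = 25.
Row 3: 6 + 2 + 25 + 24 + 17 = 74, so its missing entry is 75 − 74 = 1.

m = 0, b = 25, k = 1, n = 36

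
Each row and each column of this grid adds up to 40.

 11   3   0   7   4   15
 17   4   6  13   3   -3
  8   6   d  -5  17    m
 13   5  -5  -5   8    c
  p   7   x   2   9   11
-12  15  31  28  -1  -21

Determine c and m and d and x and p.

c = 24, m = 14, d = 0, x = 8, p = 3

The known cells in column 1 total 37, leaving 40 − 37 = 3 for the blank.
The known cells in row 5 total 32, leaving 40 − 32 = 8 for the blank.
The known cells in column 3 total 40, leaving 40 − 40 = 0 for the blank.
The known cells in row 3 total 26, leaving 40 − 26 = 14 for the blank.
The known cells in row 4 total 16, leaving 40 − 16 = 24 for the blank.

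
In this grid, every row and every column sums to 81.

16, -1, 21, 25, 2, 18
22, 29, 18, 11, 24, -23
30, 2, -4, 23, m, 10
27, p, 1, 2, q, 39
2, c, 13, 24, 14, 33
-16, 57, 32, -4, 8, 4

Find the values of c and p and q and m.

Row 3: 30 + 2 − 4 + 23 + 10 = 61, so its missing entry is 81 − 61 = 20.
Row 5: 2 + 13 + 24 + 14 + 33 = 86, so its missing entry is 81 − 86 = -5.
Column 2: -1 + 29 + 2 − 5 + 57 = 82, so its missing entry is 81 − 82 = -1.
Row 4: 27 − 1 + 1 + 2 + 39 = 68, so its missing entry is 81 − 68 = 13.

c = -5, p = -1, q = 13, m = 20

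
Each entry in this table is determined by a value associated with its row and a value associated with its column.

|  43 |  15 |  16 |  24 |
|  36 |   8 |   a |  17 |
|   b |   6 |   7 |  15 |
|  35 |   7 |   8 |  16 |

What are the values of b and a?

b = 34, a = 9

The difference between any two rows is the same in every column — this is an addition table with the headers hidden.
Row 3 minus row 1 is 15 − 24 = -9, so its entry in column 1 is 43 + (-9) = 34.
Row 2 minus row 1 is 17 − 24 = -7, so its entry in column 3 is 16 + (-7) = 9.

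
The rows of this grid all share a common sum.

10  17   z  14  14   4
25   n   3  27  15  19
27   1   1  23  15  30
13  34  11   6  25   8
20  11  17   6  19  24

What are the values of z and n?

z = 38, n = 8

Rows 3 and 5 both add up to 97, so every row sums to 97.
Row 1: 10 + 17 + 14 + 14 + 4 = 59, so the missing entry is 97 − 59 = 38.
Row 2: 25 + 3 + 27 + 15 + 19 = 89, so the missing entry is 97 − 89 = 8.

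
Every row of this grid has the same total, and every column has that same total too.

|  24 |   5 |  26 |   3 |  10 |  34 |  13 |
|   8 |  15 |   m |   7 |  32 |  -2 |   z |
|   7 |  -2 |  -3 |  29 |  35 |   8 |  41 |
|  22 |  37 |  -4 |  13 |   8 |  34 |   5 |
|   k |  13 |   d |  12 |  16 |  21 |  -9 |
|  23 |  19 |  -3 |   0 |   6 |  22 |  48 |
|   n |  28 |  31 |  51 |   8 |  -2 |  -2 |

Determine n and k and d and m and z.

n = 1, k = 30, d = 32, m = 36, z = 19

Rows 1 and 3 both sum to 115, so that's the common total.
Row 7: 28 + 31 + 51 + 8 − 2 − 2 = 114, so its missing entry is 115 − 114 = 1.
Column 1: 24 + 8 + 7 + 22 + 23 + 1 = 85, so its missing entry is 115 − 85 = 30.
Row 5: 30 + 13 + 12 + 16 + 21 − 9 = 83, so its missing entry is 115 − 83 = 32.
Column 3: 26 − 3 − 4 + 32 − 3 + 31 = 79, so its missing entry is 115 − 79 = 36.
Row 2: 8 + 15 + 36 + 7 + 32 − 2 = 96, so its missing entry is 115 − 96 = 19.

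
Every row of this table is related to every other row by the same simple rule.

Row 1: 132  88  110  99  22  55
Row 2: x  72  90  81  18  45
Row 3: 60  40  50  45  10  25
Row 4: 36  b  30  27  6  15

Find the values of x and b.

Each row is a constant multiple of every other row — this is a multiplication table with the headers hidden.
Row 2 is 45/55 = 9/11 times row 1, so its entry in column 1 is 132 × 9/11 = 108.
Row 4 is 15/55 = 3/11 times row 1, so its entry in column 2 is 88 × 3/11 = 24.

x = 108, b = 24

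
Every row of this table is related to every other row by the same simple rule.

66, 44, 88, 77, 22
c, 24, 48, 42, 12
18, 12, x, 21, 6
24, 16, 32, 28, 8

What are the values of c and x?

Each row is a constant multiple of every other row — this is a multiplication table with the headers hidden.
Row 2 is 12/22 = 6/11 times row 1, so its entry in column 1 is 66 × 6/11 = 36.
Row 3 is 6/22 = 3/11 times row 1, so its entry in column 3 is 88 × 3/11 = 24.

c = 36, x = 24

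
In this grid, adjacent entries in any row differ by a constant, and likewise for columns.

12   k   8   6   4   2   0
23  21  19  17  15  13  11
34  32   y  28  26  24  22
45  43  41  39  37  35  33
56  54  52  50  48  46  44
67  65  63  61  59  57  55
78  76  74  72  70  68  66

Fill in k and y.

k = 10, y = 30

Along each row the entries change by -2 per step; down each column they change by 11.
Row 1: from 12 at column 1, stepping by -2 to column 2 gives 10.
Row 3: from 34 at column 1, stepping by -2 to column 3 gives 30.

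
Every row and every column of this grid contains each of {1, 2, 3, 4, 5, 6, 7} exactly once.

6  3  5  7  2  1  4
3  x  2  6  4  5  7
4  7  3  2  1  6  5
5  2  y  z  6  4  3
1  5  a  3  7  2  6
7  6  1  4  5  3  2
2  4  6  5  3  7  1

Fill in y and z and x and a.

At (row 2, col 2): row 2 already has {2, 3, 4, 5, 6, 7}, so the value is 1.
Cell (4,4): column 4 already has {2, 3, 4, 5, 6, 7} → 1.
Cell (4,3): row 4 already has {1, 2, 3, 4, 5, 6} → 7.
Cell (5,3): row 5 already has {1, 2, 3, 5, 6, 7} → 4.

y = 7, z = 1, x = 1, a = 4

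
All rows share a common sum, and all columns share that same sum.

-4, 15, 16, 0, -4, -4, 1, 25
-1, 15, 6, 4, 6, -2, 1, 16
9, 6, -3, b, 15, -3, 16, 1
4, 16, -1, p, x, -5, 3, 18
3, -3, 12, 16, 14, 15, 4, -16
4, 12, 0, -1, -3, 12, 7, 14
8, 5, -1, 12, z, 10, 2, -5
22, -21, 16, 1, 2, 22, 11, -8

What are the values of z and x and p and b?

z = 14, x = 1, p = 9, b = 4

Rows 1 and 2 both sum to 45, so that's the common total.
The known cells in row 3 total 41, leaving 45 − 41 = 4 for the blank.
The known cells in column 4 total 36, leaving 45 − 36 = 9 for the blank.
The known cells in row 7 total 31, leaving 45 − 31 = 14 for the blank.
The known cells in row 4 total 44, leaving 45 − 44 = 1 for the blank.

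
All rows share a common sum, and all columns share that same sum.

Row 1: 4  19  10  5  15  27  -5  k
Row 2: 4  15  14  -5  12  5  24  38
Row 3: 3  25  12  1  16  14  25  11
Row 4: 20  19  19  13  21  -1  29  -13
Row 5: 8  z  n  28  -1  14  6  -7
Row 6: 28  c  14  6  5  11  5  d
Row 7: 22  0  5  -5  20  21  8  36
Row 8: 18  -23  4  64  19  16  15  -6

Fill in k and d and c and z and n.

k = 32, d = 16, c = 22, z = 30, n = 29

Rows 2 and 3 both sum to 107, so that's the common total.
Row 1: 4 + 19 + 10 + 5 + 15 + 27 − 5 = 75, so its missing entry is 107 − 75 = 32.
Column 3: 10 + 14 + 12 + 19 + 14 + 5 + 4 = 78, so its missing entry is 107 − 78 = 29.
Column 8: 32 + 38 + 11 − 13 − 7 + 36 − 6 = 91, so its missing entry is 107 − 91 = 16.
Row 6: 28 + 14 + 6 + 5 + 11 + 5 + 16 = 85, so its missing entry is 107 − 85 = 22.
Row 5: 8 + 29 + 28 − 1 + 14 + 6 − 7 = 77, so its missing entry is 107 − 77 = 30.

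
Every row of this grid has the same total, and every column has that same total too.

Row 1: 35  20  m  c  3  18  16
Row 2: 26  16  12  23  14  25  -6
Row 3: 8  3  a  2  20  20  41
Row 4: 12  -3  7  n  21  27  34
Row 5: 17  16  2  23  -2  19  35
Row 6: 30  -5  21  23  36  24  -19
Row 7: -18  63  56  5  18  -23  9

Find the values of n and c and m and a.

Rows 2 and 5 both sum to 110, so that's the common total.
Row 4 has 12 − 3 + 7 + 21 + 27 + 34 = 98; the blank must be 110 − 98 = 12.
Row 3 has 8 + 3 + 2 + 20 + 20 + 41 = 94; the blank must be 110 − 94 = 16.
Column 3 has 12 + 16 + 7 + 2 + 21 + 56 = 114; the blank must be 110 − 114 = -4.
Row 1 has 35 + 20 − 4 + 3 + 18 + 16 = 88; the blank must be 110 − 88 = 22.

n = 12, c = 22, m = -4, a = 16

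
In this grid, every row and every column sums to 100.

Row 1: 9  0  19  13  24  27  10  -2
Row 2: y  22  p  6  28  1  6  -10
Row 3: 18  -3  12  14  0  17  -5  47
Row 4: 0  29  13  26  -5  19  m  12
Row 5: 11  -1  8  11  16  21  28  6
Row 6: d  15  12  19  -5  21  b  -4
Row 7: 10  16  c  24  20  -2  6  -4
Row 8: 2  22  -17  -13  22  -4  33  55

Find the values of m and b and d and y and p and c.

Row 7: 10 + 16 + 24 + 20 − 2 + 6 − 4 = 70, so its missing entry is 100 − 70 = 30.
Column 3: 19 + 12 + 13 + 8 + 12 + 30 − 17 = 77, so its missing entry is 100 − 77 = 23.
Row 4: 0 + 29 + 13 + 26 − 5 + 19 + 12 = 94, so its missing entry is 100 − 94 = 6.
Column 7: 10 + 6 − 5 + 6 + 28 + 6 + 33 = 84, so its missing entry is 100 − 84 = 16.
Row 6: 15 + 12 + 19 − 5 + 21 + 16 − 4 = 74, so its missing entry is 100 − 74 = 26.
Row 2: 22 + 23 + 6 + 28 + 1 + 6 − 10 = 76, so its missing entry is 100 − 76 = 24.

m = 6, b = 16, d = 26, y = 24, p = 23, c = 30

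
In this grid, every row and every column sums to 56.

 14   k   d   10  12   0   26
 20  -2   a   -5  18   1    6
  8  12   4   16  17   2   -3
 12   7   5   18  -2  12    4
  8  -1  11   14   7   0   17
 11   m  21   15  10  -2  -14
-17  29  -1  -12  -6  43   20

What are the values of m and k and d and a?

m = 15, k = -4, d = -2, a = 18

Row 2 has 20 − 2 − 5 + 18 + 1 + 6 = 38; the blank must be 56 − 38 = 18.
Column 3 has 18 + 4 + 5 + 11 + 21 − 1 = 58; the blank must be 56 − 58 = -2.
Row 1 has 14 − 2 + 10 + 12 + 0 + 26 = 60; the blank must be 56 − 60 = -4.
Row 6 has 11 + 21 + 15 + 10 − 2 − 14 = 41; the blank must be 56 − 41 = 15.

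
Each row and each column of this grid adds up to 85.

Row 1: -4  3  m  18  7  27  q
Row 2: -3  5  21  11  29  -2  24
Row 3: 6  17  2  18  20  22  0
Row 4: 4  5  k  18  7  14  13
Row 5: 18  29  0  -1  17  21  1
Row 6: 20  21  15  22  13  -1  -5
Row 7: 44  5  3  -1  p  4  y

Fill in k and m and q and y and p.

Column 5 has 7 + 29 + 20 + 7 + 17 + 13 = 93; the blank must be 85 − 93 = -8.
Row 7 has 44 + 5 + 3 − 1 − 8 + 4 = 47; the blank must be 85 − 47 = 38.
Column 7 has 24 + 0 + 13 + 1 − 5 + 38 = 71; the blank must be 85 − 71 = 14.
Row 1 has -4 + 3 + 18 + 7 + 27 + 14 = 65; the blank must be 85 − 65 = 20.
Row 4 has 4 + 5 + 18 + 7 + 14 + 13 = 61; the blank must be 85 − 61 = 24.

k = 24, m = 20, q = 14, y = 38, p = -8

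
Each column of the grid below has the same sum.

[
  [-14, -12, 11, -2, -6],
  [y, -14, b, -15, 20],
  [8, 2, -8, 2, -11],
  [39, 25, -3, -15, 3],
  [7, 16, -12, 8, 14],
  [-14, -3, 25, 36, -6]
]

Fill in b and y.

Columns 2 and 4 both add up to 14, so every column sums to 14.
Column 3: 11 − 8 − 3 − 12 + 25 = 13, so the missing entry is 14 − 13 = 1.
Column 1: -14 + 8 + 39 + 7 − 14 = 26, so the missing entry is 14 − 26 = -12.

b = 1, y = -12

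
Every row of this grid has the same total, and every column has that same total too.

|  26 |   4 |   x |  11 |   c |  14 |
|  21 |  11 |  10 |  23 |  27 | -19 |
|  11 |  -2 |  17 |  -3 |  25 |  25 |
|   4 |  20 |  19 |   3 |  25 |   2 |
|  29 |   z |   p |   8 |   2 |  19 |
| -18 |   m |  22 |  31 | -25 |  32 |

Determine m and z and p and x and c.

Rows 2 and 3 both sum to 73, so that's the common total.
Column 5 has 27 + 25 + 25 + 2 − 25 = 54; the blank must be 73 − 54 = 19.
Row 6 has -18 + 22 + 31 − 25 + 32 = 42; the blank must be 73 − 42 = 31.
Row 1 has 26 + 4 + 11 + 19 + 14 = 74; the blank must be 73 − 74 = -1.
Column 3 has -1 + 10 + 17 + 19 + 22 = 67; the blank must be 73 − 67 = 6.
Row 5 has 29 + 6 + 8 + 2 + 19 = 64; the blank must be 73 − 64 = 9.

m = 31, z = 9, p = 6, x = -1, c = 19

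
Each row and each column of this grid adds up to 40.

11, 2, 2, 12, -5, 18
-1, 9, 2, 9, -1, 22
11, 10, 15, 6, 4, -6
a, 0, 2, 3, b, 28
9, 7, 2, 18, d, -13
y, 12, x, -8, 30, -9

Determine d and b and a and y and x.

d = 17, b = -5, a = 12, y = -2, x = 17

Row 5 has 9 + 7 + 2 + 18 − 13 = 23; the blank must be 40 − 23 = 17.
Column 5 has -5 − 1 + 4 + 17 + 30 = 45; the blank must be 40 − 45 = -5.
Row 4 has 0 + 2 + 3 − 5 + 28 = 28; the blank must be 40 − 28 = 12.
Column 1 has 11 − 1 + 11 + 12 + 9 = 42; the blank must be 40 − 42 = -2.
Row 6 has -2 + 12 − 8 + 30 − 9 = 23; the blank must be 40 − 23 = 17.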